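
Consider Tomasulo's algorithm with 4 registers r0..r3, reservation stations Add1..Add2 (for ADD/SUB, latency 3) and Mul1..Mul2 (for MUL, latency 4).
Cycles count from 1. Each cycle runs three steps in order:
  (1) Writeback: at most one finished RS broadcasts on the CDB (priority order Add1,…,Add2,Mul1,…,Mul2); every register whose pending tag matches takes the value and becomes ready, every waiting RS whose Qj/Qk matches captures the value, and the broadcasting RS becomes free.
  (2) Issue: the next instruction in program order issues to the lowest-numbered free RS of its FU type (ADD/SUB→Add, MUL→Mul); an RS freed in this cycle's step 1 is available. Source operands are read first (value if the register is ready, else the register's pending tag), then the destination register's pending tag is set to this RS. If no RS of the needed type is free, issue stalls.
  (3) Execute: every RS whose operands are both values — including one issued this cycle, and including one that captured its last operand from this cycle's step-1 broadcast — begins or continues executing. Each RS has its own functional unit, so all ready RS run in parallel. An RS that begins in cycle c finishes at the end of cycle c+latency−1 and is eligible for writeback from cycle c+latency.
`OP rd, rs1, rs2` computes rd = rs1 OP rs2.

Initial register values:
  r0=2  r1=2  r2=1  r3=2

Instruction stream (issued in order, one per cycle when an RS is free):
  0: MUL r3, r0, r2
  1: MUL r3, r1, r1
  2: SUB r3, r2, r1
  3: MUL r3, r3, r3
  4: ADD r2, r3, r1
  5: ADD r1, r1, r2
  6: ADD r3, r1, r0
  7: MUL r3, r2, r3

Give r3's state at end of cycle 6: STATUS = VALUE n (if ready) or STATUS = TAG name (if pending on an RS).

STATUS = TAG Mul1

  c1: issue MUL r3<-Mul1  regs: r0:2,r1:2,r2:1,r3:Mul1
  c2: issue MUL r3<-Mul2  regs: r0:2,r1:2,r2:1,r3:Mul2
  c3: issue SUB r3<-Add1  regs: r0:2,r1:2,r2:1,r3:Add1
  c4: stall  regs: r0:2,r1:2,r2:1,r3:Add1
  c5: CDB Mul1=2; issue MUL r3<-Mul1  regs: r0:2,r1:2,r2:1,r3:Mul1
  c6: CDB Add1=-1; issue ADD r2<-Add1  regs: r0:2,r1:2,r2:Add1,r3:Mul1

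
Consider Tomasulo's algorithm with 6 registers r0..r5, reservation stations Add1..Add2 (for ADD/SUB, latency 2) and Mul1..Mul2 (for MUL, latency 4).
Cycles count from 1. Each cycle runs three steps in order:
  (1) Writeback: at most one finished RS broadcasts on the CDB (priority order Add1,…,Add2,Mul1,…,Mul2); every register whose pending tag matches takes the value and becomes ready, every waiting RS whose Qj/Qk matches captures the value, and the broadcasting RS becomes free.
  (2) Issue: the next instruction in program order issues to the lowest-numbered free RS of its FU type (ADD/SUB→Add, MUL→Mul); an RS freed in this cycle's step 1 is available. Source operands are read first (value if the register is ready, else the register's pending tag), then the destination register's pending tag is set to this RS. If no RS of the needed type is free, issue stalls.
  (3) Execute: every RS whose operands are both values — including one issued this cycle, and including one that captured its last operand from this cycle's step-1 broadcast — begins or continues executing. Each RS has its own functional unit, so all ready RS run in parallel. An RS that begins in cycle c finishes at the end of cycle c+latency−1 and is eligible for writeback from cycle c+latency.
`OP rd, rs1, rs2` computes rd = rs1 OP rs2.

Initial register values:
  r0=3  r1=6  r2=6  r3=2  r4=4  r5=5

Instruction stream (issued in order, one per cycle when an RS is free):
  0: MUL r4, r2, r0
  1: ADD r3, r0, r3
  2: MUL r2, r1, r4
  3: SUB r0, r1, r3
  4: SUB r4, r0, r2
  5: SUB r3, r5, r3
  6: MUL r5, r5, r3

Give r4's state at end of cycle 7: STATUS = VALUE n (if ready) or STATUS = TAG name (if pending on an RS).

cycle 1: issue MUL r4<-Mul1 // r0:3,r1:6,r2:6,r3:2,r4:Mul1,r5:5
cycle 2: issue ADD r3<-Add1 // r0:3,r1:6,r2:6,r3:Add1,r4:Mul1,r5:5
cycle 3: issue MUL r2<-Mul2 // r0:3,r1:6,r2:Mul2,r3:Add1,r4:Mul1,r5:5
cycle 4: CDB Add1=5; issue SUB r0<-Add1 // r0:Add1,r1:6,r2:Mul2,r3:5,r4:Mul1,r5:5
cycle 5: CDB Mul1=18; issue SUB r4<-Add2 // r0:Add1,r1:6,r2:Mul2,r3:5,r4:Add2,r5:5
cycle 6: CDB Add1=1; issue SUB r3<-Add1 // r0:1,r1:6,r2:Mul2,r3:Add1,r4:Add2,r5:5
cycle 7: issue MUL r5<-Mul1 // r0:1,r1:6,r2:Mul2,r3:Add1,r4:Add2,r5:Mul1

STATUS = TAG Add2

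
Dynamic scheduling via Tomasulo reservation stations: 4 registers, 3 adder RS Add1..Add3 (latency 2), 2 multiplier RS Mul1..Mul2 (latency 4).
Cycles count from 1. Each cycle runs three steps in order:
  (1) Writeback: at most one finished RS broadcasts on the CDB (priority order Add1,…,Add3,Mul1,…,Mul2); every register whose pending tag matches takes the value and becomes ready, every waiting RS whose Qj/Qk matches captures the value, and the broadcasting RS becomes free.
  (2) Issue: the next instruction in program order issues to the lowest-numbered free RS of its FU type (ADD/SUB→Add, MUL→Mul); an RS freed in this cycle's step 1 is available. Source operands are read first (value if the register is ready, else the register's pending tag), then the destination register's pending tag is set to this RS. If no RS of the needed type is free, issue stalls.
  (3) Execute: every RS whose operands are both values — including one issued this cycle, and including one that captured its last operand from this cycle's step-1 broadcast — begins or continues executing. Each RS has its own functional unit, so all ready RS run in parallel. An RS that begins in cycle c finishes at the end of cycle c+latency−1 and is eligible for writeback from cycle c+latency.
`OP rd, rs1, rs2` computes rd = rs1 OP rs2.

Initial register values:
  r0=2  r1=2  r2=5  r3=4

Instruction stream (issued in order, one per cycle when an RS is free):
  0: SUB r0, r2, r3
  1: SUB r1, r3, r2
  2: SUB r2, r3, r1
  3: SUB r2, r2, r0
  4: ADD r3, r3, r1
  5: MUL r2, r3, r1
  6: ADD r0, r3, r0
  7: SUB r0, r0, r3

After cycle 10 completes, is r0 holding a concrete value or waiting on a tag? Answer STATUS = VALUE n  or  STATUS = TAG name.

c1: issue SUB r0<-Add1 | r0:Add1,r1:2,r2:5,r3:4
c2: issue SUB r1<-Add2 | r0:Add1,r1:Add2,r2:5,r3:4
c3: CDB Add1=1; issue SUB r2<-Add1 | r0:1,r1:Add2,r2:Add1,r3:4
c4: CDB Add2=-1; issue SUB r2<-Add2 | r0:1,r1:-1,r2:Add2,r3:4
c5: issue ADD r3<-Add3 | r0:1,r1:-1,r2:Add2,r3:Add3
c6: CDB Add1=5; issue MUL r2<-Mul1 | r0:1,r1:-1,r2:Mul1,r3:Add3
c7: CDB Add3=3; issue ADD r0<-Add1 | r0:Add1,r1:-1,r2:Mul1,r3:3
c8: CDB Add2=4; issue SUB r0<-Add2 | r0:Add2,r1:-1,r2:Mul1,r3:3
c9: CDB Add1=4 | r0:Add2,r1:-1,r2:Mul1,r3:3
c10: - | r0:Add2,r1:-1,r2:Mul1,r3:3

STATUS = TAG Add2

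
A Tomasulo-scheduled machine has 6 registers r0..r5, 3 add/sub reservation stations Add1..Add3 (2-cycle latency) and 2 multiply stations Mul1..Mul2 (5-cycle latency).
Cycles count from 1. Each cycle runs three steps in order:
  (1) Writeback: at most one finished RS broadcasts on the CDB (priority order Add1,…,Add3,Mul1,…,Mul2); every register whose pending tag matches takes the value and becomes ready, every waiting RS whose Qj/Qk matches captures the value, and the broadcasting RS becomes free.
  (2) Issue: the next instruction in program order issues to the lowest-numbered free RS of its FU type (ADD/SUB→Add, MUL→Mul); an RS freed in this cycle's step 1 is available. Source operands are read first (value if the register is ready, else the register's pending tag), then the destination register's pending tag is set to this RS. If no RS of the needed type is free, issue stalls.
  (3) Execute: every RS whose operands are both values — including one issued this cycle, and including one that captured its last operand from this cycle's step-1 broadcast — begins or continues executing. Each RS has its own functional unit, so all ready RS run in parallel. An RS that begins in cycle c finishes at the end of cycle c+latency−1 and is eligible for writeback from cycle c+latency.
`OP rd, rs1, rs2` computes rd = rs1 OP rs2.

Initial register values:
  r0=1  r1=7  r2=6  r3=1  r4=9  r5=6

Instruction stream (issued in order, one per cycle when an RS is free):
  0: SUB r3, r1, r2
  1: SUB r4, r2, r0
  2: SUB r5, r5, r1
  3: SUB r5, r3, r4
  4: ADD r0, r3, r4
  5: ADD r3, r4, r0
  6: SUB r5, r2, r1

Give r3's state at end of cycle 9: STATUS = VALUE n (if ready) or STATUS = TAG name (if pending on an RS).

cycle 1: issue SUB r3<-Add1 // r0:1,r1:7,r2:6,r3:Add1,r4:9,r5:6
cycle 2: issue SUB r4<-Add2 // r0:1,r1:7,r2:6,r3:Add1,r4:Add2,r5:6
cycle 3: CDB Add1=1; issue SUB r5<-Add1 // r0:1,r1:7,r2:6,r3:1,r4:Add2,r5:Add1
cycle 4: CDB Add2=5; issue SUB r5<-Add2 // r0:1,r1:7,r2:6,r3:1,r4:5,r5:Add2
cycle 5: CDB Add1=-1; issue ADD r0<-Add1 // r0:Add1,r1:7,r2:6,r3:1,r4:5,r5:Add2
cycle 6: CDB Add2=-4; issue ADD r3<-Add2 // r0:Add1,r1:7,r2:6,r3:Add2,r4:5,r5:-4
cycle 7: CDB Add1=6; issue SUB r5<-Add1 // r0:6,r1:7,r2:6,r3:Add2,r4:5,r5:Add1
cycle 8: - // r0:6,r1:7,r2:6,r3:Add2,r4:5,r5:Add1
cycle 9: CDB Add1=-1 // r0:6,r1:7,r2:6,r3:Add2,r4:5,r5:-1

STATUS = TAG Add2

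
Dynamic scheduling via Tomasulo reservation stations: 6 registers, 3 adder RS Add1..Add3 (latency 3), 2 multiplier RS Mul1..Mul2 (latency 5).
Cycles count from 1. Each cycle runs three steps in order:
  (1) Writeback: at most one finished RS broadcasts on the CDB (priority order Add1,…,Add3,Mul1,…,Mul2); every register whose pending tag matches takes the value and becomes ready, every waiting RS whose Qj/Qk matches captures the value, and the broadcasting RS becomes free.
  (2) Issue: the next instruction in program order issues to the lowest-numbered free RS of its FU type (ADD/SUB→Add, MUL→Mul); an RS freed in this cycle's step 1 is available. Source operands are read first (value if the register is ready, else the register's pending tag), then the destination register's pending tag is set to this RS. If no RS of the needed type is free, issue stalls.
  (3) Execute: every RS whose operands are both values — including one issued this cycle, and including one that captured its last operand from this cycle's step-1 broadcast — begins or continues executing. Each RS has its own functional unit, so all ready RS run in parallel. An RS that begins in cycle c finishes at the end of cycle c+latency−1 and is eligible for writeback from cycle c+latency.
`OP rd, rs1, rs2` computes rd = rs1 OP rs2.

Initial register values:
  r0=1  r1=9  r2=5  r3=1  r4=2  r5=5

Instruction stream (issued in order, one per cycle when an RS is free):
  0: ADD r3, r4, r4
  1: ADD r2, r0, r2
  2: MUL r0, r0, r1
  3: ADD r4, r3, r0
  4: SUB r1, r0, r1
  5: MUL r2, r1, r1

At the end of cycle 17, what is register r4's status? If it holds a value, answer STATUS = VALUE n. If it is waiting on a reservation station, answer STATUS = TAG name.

STATUS = VALUE 13

c1: issue ADD r3<-Add1 | r0:1,r1:9,r2:5,r3:Add1,r4:2,r5:5
c2: issue ADD r2<-Add2 | r0:1,r1:9,r2:Add2,r3:Add1,r4:2,r5:5
c3: issue MUL r0<-Mul1 | r0:Mul1,r1:9,r2:Add2,r3:Add1,r4:2,r5:5
c4: CDB Add1=4; issue ADD r4<-Add1 | r0:Mul1,r1:9,r2:Add2,r3:4,r4:Add1,r5:5
c5: CDB Add2=6; issue SUB r1<-Add2 | r0:Mul1,r1:Add2,r2:6,r3:4,r4:Add1,r5:5
c6: issue MUL r2<-Mul2 | r0:Mul1,r1:Add2,r2:Mul2,r3:4,r4:Add1,r5:5
c7: - | r0:Mul1,r1:Add2,r2:Mul2,r3:4,r4:Add1,r5:5
c8: CDB Mul1=9 | r0:9,r1:Add2,r2:Mul2,r3:4,r4:Add1,r5:5
c9: - | r0:9,r1:Add2,r2:Mul2,r3:4,r4:Add1,r5:5
c10: - | r0:9,r1:Add2,r2:Mul2,r3:4,r4:Add1,r5:5
c11: CDB Add1=13 | r0:9,r1:Add2,r2:Mul2,r3:4,r4:13,r5:5
c12: CDB Add2=0 | r0:9,r1:0,r2:Mul2,r3:4,r4:13,r5:5
c13: - | r0:9,r1:0,r2:Mul2,r3:4,r4:13,r5:5
c14: - | r0:9,r1:0,r2:Mul2,r3:4,r4:13,r5:5
c15: - | r0:9,r1:0,r2:Mul2,r3:4,r4:13,r5:5
c16: - | r0:9,r1:0,r2:Mul2,r3:4,r4:13,r5:5
c17: CDB Mul2=0 | r0:9,r1:0,r2:0,r3:4,r4:13,r5:5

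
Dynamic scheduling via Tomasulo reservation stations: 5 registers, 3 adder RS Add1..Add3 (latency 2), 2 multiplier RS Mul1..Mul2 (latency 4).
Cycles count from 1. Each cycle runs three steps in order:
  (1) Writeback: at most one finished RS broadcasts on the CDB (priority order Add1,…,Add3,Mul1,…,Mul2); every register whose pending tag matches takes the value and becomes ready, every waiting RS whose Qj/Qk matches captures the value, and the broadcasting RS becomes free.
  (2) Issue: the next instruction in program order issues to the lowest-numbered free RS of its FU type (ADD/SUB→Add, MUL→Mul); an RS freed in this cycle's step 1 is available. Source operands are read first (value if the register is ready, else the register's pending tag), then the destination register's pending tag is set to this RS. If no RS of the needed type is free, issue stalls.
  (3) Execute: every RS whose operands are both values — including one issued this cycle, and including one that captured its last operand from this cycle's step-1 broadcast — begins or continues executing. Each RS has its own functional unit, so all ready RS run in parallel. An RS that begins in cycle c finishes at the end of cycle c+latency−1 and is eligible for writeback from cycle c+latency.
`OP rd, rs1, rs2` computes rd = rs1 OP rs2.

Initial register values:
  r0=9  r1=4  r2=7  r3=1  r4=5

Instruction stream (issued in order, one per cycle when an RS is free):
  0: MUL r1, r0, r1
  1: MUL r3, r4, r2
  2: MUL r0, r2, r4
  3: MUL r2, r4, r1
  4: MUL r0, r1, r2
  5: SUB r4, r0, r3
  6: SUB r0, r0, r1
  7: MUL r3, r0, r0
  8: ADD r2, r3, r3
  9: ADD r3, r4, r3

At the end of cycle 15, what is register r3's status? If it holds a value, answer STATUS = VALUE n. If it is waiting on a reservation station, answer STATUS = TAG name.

STATUS = TAG Mul2

  c1: issue MUL r1<-Mul1  regs: r0:9,r1:Mul1,r2:7,r3:1,r4:5
  c2: issue MUL r3<-Mul2  regs: r0:9,r1:Mul1,r2:7,r3:Mul2,r4:5
  c3: stall  regs: r0:9,r1:Mul1,r2:7,r3:Mul2,r4:5
  c4: stall  regs: r0:9,r1:Mul1,r2:7,r3:Mul2,r4:5
  c5: CDB Mul1=36; issue MUL r0<-Mul1  regs: r0:Mul1,r1:36,r2:7,r3:Mul2,r4:5
  c6: CDB Mul2=35; issue MUL r2<-Mul2  regs: r0:Mul1,r1:36,r2:Mul2,r3:35,r4:5
  c7: stall  regs: r0:Mul1,r1:36,r2:Mul2,r3:35,r4:5
  c8: stall  regs: r0:Mul1,r1:36,r2:Mul2,r3:35,r4:5
  c9: CDB Mul1=35; issue MUL r0<-Mul1  regs: r0:Mul1,r1:36,r2:Mul2,r3:35,r4:5
  c10: CDB Mul2=180; issue SUB r4<-Add1  regs: r0:Mul1,r1:36,r2:180,r3:35,r4:Add1
  c11: issue SUB r0<-Add2  regs: r0:Add2,r1:36,r2:180,r3:35,r4:Add1
  c12: issue MUL r3<-Mul2  regs: r0:Add2,r1:36,r2:180,r3:Mul2,r4:Add1
  c13: issue ADD r2<-Add3  regs: r0:Add2,r1:36,r2:Add3,r3:Mul2,r4:Add1
  c14: CDB Mul1=6480; stall  regs: r0:Add2,r1:36,r2:Add3,r3:Mul2,r4:Add1
  c15: stall  regs: r0:Add2,r1:36,r2:Add3,r3:Mul2,r4:Add1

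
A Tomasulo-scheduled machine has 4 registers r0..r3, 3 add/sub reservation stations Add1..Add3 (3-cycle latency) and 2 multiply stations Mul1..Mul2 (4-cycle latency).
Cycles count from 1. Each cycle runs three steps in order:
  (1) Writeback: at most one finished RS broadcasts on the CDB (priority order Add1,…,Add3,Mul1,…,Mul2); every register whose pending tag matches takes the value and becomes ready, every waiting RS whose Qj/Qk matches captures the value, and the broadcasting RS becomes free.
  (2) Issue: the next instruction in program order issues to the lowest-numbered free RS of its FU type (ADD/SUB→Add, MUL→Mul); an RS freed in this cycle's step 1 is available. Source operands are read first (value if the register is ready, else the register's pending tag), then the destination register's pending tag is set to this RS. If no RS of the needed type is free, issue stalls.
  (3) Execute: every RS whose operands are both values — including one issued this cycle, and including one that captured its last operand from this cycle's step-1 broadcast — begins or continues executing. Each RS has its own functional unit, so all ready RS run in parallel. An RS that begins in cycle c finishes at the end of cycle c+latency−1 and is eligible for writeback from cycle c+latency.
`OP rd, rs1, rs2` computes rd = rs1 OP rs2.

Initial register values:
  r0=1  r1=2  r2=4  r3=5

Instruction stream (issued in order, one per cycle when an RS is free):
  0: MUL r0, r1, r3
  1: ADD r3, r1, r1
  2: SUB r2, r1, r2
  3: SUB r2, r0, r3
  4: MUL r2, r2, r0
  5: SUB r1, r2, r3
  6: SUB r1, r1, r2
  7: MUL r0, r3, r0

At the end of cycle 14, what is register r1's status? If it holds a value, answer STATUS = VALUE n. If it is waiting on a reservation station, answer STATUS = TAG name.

  c1: issue MUL r0<-Mul1  regs: r0:Mul1,r1:2,r2:4,r3:5
  c2: issue ADD r3<-Add1  regs: r0:Mul1,r1:2,r2:4,r3:Add1
  c3: issue SUB r2<-Add2  regs: r0:Mul1,r1:2,r2:Add2,r3:Add1
  c4: issue SUB r2<-Add3  regs: r0:Mul1,r1:2,r2:Add3,r3:Add1
  c5: CDB Add1=4; issue MUL r2<-Mul2  regs: r0:Mul1,r1:2,r2:Mul2,r3:4
  c6: CDB Add2=-2; issue SUB r1<-Add1  regs: r0:Mul1,r1:Add1,r2:Mul2,r3:4
  c7: CDB Mul1=10; issue SUB r1<-Add2  regs: r0:10,r1:Add2,r2:Mul2,r3:4
  c8: issue MUL r0<-Mul1  regs: r0:Mul1,r1:Add2,r2:Mul2,r3:4
  c9: -  regs: r0:Mul1,r1:Add2,r2:Mul2,r3:4
  c10: CDB Add3=6  regs: r0:Mul1,r1:Add2,r2:Mul2,r3:4
  c11: -  regs: r0:Mul1,r1:Add2,r2:Mul2,r3:4
  c12: CDB Mul1=40  regs: r0:40,r1:Add2,r2:Mul2,r3:4
  c13: -  regs: r0:40,r1:Add2,r2:Mul2,r3:4
  c14: CDB Mul2=60  regs: r0:40,r1:Add2,r2:60,r3:4

STATUS = TAG Add2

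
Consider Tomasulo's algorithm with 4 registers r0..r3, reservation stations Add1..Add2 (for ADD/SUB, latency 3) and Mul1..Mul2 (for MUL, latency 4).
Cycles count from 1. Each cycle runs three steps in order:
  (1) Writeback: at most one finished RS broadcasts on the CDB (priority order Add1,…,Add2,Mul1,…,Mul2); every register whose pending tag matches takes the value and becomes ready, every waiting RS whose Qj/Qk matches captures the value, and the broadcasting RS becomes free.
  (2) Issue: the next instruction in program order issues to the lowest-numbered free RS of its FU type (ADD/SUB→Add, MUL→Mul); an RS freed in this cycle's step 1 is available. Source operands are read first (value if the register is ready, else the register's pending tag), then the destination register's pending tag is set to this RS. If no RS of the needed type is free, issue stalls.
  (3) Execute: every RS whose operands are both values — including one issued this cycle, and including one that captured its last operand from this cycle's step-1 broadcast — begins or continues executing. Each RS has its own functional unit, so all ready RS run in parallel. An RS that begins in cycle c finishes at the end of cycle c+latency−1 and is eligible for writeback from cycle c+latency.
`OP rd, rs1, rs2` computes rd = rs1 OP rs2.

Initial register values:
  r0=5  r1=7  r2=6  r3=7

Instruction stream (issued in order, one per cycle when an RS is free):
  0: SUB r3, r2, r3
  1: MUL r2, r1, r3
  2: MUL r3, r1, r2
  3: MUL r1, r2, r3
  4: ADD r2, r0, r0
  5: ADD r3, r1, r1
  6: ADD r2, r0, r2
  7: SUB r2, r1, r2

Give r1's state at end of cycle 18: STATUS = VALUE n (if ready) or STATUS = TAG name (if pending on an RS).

STATUS = VALUE 343

cycle 1: issue SUB r3<-Add1 // r0:5,r1:7,r2:6,r3:Add1
cycle 2: issue MUL r2<-Mul1 // r0:5,r1:7,r2:Mul1,r3:Add1
cycle 3: issue MUL r3<-Mul2 // r0:5,r1:7,r2:Mul1,r3:Mul2
cycle 4: CDB Add1=-1; stall // r0:5,r1:7,r2:Mul1,r3:Mul2
cycle 5: stall // r0:5,r1:7,r2:Mul1,r3:Mul2
cycle 6: stall // r0:5,r1:7,r2:Mul1,r3:Mul2
cycle 7: stall // r0:5,r1:7,r2:Mul1,r3:Mul2
cycle 8: CDB Mul1=-7; issue MUL r1<-Mul1 // r0:5,r1:Mul1,r2:-7,r3:Mul2
cycle 9: issue ADD r2<-Add1 // r0:5,r1:Mul1,r2:Add1,r3:Mul2
cycle 10: issue ADD r3<-Add2 // r0:5,r1:Mul1,r2:Add1,r3:Add2
cycle 11: stall // r0:5,r1:Mul1,r2:Add1,r3:Add2
cycle 12: CDB Add1=10; issue ADD r2<-Add1 // r0:5,r1:Mul1,r2:Add1,r3:Add2
cycle 13: CDB Mul2=-49; stall // r0:5,r1:Mul1,r2:Add1,r3:Add2
cycle 14: stall // r0:5,r1:Mul1,r2:Add1,r3:Add2
cycle 15: CDB Add1=15; issue SUB r2<-Add1 // r0:5,r1:Mul1,r2:Add1,r3:Add2
cycle 16: - // r0:5,r1:Mul1,r2:Add1,r3:Add2
cycle 17: CDB Mul1=343 // r0:5,r1:343,r2:Add1,r3:Add2
cycle 18: - // r0:5,r1:343,r2:Add1,r3:Add2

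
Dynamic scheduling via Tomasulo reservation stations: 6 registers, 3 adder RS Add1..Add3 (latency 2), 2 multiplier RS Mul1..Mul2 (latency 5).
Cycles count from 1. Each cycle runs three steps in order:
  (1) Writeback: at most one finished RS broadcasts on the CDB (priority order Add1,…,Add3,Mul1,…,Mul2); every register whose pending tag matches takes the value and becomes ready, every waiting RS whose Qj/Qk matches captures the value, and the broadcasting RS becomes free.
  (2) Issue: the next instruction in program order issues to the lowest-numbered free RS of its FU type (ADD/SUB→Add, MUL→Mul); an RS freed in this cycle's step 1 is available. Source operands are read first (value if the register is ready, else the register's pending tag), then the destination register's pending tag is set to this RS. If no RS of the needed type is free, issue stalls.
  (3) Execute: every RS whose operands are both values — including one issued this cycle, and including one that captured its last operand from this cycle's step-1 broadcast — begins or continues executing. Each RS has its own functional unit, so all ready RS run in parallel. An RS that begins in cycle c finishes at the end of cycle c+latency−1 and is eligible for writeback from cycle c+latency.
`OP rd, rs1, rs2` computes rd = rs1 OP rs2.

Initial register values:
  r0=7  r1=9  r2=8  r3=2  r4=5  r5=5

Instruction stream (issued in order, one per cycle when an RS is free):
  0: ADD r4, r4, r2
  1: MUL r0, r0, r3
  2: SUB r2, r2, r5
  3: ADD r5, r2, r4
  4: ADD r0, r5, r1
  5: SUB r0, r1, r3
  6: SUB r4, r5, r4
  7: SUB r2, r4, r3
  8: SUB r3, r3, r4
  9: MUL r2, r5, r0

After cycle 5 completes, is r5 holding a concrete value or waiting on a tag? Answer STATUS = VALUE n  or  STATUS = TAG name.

c1: issue ADD r4<-Add1 | r0:7,r1:9,r2:8,r3:2,r4:Add1,r5:5
c2: issue MUL r0<-Mul1 | r0:Mul1,r1:9,r2:8,r3:2,r4:Add1,r5:5
c3: CDB Add1=13; issue SUB r2<-Add1 | r0:Mul1,r1:9,r2:Add1,r3:2,r4:13,r5:5
c4: issue ADD r5<-Add2 | r0:Mul1,r1:9,r2:Add1,r3:2,r4:13,r5:Add2
c5: CDB Add1=3; issue ADD r0<-Add1 | r0:Add1,r1:9,r2:3,r3:2,r4:13,r5:Add2

STATUS = TAG Add2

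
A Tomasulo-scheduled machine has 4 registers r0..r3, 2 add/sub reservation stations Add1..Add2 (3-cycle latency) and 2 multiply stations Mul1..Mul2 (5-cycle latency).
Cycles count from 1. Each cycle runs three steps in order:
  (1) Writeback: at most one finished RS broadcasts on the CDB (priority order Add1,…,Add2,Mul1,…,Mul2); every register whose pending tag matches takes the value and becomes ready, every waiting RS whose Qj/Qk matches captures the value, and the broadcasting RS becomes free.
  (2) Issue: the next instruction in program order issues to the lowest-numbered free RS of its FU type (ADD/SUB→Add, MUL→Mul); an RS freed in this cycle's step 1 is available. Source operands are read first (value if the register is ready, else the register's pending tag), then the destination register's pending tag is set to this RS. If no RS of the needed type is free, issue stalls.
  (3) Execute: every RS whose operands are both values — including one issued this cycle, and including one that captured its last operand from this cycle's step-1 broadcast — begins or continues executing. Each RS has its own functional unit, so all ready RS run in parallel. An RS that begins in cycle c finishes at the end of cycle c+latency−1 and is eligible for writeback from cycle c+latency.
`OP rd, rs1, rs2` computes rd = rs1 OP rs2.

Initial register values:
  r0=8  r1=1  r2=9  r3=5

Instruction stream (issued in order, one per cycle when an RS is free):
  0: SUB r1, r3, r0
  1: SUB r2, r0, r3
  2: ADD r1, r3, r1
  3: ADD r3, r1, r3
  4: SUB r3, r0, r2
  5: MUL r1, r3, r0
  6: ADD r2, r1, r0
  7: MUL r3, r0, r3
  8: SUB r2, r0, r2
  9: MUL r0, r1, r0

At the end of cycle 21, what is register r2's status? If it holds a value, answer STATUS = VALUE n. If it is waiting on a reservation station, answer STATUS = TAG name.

c1: issue SUB r1<-Add1 | r0:8,r1:Add1,r2:9,r3:5
c2: issue SUB r2<-Add2 | r0:8,r1:Add1,r2:Add2,r3:5
c3: stall | r0:8,r1:Add1,r2:Add2,r3:5
c4: CDB Add1=-3; issue ADD r1<-Add1 | r0:8,r1:Add1,r2:Add2,r3:5
c5: CDB Add2=3; issue ADD r3<-Add2 | r0:8,r1:Add1,r2:3,r3:Add2
c6: stall | r0:8,r1:Add1,r2:3,r3:Add2
c7: CDB Add1=2; issue SUB r3<-Add1 | r0:8,r1:2,r2:3,r3:Add1
c8: issue MUL r1<-Mul1 | r0:8,r1:Mul1,r2:3,r3:Add1
c9: stall | r0:8,r1:Mul1,r2:3,r3:Add1
c10: CDB Add1=5; issue ADD r2<-Add1 | r0:8,r1:Mul1,r2:Add1,r3:5
c11: CDB Add2=7; issue MUL r3<-Mul2 | r0:8,r1:Mul1,r2:Add1,r3:Mul2
c12: issue SUB r2<-Add2 | r0:8,r1:Mul1,r2:Add2,r3:Mul2
c13: stall | r0:8,r1:Mul1,r2:Add2,r3:Mul2
c14: stall | r0:8,r1:Mul1,r2:Add2,r3:Mul2
c15: CDB Mul1=40; issue MUL r0<-Mul1 | r0:Mul1,r1:40,r2:Add2,r3:Mul2
c16: CDB Mul2=40 | r0:Mul1,r1:40,r2:Add2,r3:40
c17: - | r0:Mul1,r1:40,r2:Add2,r3:40
c18: CDB Add1=48 | r0:Mul1,r1:40,r2:Add2,r3:40
c19: - | r0:Mul1,r1:40,r2:Add2,r3:40
c20: CDB Mul1=320 | r0:320,r1:40,r2:Add2,r3:40
c21: CDB Add2=-40 | r0:320,r1:40,r2:-40,r3:40

STATUS = VALUE -40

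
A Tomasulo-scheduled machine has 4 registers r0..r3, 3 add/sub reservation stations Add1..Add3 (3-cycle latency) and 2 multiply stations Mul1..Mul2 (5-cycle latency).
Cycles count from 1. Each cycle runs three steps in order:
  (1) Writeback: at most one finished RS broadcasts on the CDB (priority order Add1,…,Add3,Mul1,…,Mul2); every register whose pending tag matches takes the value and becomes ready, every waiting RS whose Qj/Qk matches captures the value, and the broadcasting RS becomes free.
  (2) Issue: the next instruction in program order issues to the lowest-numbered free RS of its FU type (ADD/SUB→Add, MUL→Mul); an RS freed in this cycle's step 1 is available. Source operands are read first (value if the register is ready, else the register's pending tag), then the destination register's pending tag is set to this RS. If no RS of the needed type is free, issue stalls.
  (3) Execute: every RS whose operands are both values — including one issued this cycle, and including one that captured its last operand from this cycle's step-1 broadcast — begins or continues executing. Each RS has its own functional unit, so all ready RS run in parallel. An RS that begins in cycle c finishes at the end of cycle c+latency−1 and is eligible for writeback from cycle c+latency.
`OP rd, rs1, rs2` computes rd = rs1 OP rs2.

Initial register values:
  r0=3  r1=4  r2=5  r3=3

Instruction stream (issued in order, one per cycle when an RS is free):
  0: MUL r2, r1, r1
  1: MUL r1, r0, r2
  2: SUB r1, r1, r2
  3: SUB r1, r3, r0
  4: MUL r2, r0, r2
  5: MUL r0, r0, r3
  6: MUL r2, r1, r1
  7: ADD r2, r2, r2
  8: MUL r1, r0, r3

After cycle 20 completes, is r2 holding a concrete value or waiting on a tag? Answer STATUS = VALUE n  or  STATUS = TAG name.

STATUS = VALUE 0

c1: issue MUL r2<-Mul1 | r0:3,r1:4,r2:Mul1,r3:3
c2: issue MUL r1<-Mul2 | r0:3,r1:Mul2,r2:Mul1,r3:3
c3: issue SUB r1<-Add1 | r0:3,r1:Add1,r2:Mul1,r3:3
c4: issue SUB r1<-Add2 | r0:3,r1:Add2,r2:Mul1,r3:3
c5: stall | r0:3,r1:Add2,r2:Mul1,r3:3
c6: CDB Mul1=16; issue MUL r2<-Mul1 | r0:3,r1:Add2,r2:Mul1,r3:3
c7: CDB Add2=0; stall | r0:3,r1:0,r2:Mul1,r3:3
c8: stall | r0:3,r1:0,r2:Mul1,r3:3
c9: stall | r0:3,r1:0,r2:Mul1,r3:3
c10: stall | r0:3,r1:0,r2:Mul1,r3:3
c11: CDB Mul1=48; issue MUL r0<-Mul1 | r0:Mul1,r1:0,r2:48,r3:3
c12: CDB Mul2=48; issue MUL r2<-Mul2 | r0:Mul1,r1:0,r2:Mul2,r3:3
c13: issue ADD r2<-Add2 | r0:Mul1,r1:0,r2:Add2,r3:3
c14: stall | r0:Mul1,r1:0,r2:Add2,r3:3
c15: CDB Add1=32; stall | r0:Mul1,r1:0,r2:Add2,r3:3
c16: CDB Mul1=9; issue MUL r1<-Mul1 | r0:9,r1:Mul1,r2:Add2,r3:3
c17: CDB Mul2=0 | r0:9,r1:Mul1,r2:Add2,r3:3
c18: - | r0:9,r1:Mul1,r2:Add2,r3:3
c19: - | r0:9,r1:Mul1,r2:Add2,r3:3
c20: CDB Add2=0 | r0:9,r1:Mul1,r2:0,r3:3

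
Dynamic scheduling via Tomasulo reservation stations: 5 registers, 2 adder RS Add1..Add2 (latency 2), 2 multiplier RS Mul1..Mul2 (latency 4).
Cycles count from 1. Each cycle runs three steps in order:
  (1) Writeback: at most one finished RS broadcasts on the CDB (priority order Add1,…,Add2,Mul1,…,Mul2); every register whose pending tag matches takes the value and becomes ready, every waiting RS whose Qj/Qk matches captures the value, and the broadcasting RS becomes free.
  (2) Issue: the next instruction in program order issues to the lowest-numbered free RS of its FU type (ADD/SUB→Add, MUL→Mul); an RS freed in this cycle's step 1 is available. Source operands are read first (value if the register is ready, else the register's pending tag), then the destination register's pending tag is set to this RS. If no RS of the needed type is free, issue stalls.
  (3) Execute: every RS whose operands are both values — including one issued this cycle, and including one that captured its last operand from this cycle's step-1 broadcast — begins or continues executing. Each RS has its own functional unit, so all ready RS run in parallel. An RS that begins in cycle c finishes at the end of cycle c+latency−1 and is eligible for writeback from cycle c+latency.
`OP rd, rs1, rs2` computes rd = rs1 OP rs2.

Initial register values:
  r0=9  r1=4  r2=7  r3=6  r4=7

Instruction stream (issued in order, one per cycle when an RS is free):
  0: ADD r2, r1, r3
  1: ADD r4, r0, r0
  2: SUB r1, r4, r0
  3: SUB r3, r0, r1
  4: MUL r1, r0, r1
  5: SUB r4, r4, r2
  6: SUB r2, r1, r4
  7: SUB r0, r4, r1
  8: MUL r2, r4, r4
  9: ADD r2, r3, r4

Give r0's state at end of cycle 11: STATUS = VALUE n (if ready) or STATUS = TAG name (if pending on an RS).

  c1: issue ADD r2<-Add1  regs: r0:9,r1:4,r2:Add1,r3:6,r4:7
  c2: issue ADD r4<-Add2  regs: r0:9,r1:4,r2:Add1,r3:6,r4:Add2
  c3: CDB Add1=10; issue SUB r1<-Add1  regs: r0:9,r1:Add1,r2:10,r3:6,r4:Add2
  c4: CDB Add2=18; issue SUB r3<-Add2  regs: r0:9,r1:Add1,r2:10,r3:Add2,r4:18
  c5: issue MUL r1<-Mul1  regs: r0:9,r1:Mul1,r2:10,r3:Add2,r4:18
  c6: CDB Add1=9; issue SUB r4<-Add1  regs: r0:9,r1:Mul1,r2:10,r3:Add2,r4:Add1
  c7: stall  regs: r0:9,r1:Mul1,r2:10,r3:Add2,r4:Add1
  c8: CDB Add1=8; issue SUB r2<-Add1  regs: r0:9,r1:Mul1,r2:Add1,r3:Add2,r4:8
  c9: CDB Add2=0; issue SUB r0<-Add2  regs: r0:Add2,r1:Mul1,r2:Add1,r3:0,r4:8
  c10: CDB Mul1=81; issue MUL r2<-Mul1  regs: r0:Add2,r1:81,r2:Mul1,r3:0,r4:8
  c11: stall  regs: r0:Add2,r1:81,r2:Mul1,r3:0,r4:8

STATUS = TAG Add2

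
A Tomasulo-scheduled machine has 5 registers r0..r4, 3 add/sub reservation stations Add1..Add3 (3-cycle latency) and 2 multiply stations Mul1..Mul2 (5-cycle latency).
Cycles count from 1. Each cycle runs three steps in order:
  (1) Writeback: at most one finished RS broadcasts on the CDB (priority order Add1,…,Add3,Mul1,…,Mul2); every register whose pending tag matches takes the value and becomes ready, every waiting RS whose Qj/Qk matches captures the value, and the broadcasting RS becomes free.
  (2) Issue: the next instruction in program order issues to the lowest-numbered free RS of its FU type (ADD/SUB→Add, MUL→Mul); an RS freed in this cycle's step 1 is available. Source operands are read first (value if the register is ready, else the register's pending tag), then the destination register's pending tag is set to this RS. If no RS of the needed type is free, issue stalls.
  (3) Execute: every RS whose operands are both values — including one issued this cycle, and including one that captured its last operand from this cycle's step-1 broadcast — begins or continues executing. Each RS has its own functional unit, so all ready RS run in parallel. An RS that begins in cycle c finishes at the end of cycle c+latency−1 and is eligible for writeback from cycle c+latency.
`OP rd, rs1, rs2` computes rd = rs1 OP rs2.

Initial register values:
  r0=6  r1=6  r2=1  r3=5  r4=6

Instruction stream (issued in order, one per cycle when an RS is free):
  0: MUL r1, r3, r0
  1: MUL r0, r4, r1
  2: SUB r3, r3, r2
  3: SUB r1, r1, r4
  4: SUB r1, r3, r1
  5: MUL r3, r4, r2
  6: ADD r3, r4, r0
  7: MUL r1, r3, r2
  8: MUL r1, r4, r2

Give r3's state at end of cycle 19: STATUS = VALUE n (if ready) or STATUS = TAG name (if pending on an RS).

STATUS = VALUE 186

  c1: issue MUL r1<-Mul1  regs: r0:6,r1:Mul1,r2:1,r3:5,r4:6
  c2: issue MUL r0<-Mul2  regs: r0:Mul2,r1:Mul1,r2:1,r3:5,r4:6
  c3: issue SUB r3<-Add1  regs: r0:Mul2,r1:Mul1,r2:1,r3:Add1,r4:6
  c4: issue SUB r1<-Add2  regs: r0:Mul2,r1:Add2,r2:1,r3:Add1,r4:6
  c5: issue SUB r1<-Add3  regs: r0:Mul2,r1:Add3,r2:1,r3:Add1,r4:6
  c6: CDB Add1=4; stall  regs: r0:Mul2,r1:Add3,r2:1,r3:4,r4:6
  c7: CDB Mul1=30; issue MUL r3<-Mul1  regs: r0:Mul2,r1:Add3,r2:1,r3:Mul1,r4:6
  c8: issue ADD r3<-Add1  regs: r0:Mul2,r1:Add3,r2:1,r3:Add1,r4:6
  c9: stall  regs: r0:Mul2,r1:Add3,r2:1,r3:Add1,r4:6
  c10: CDB Add2=24; stall  regs: r0:Mul2,r1:Add3,r2:1,r3:Add1,r4:6
  c11: stall  regs: r0:Mul2,r1:Add3,r2:1,r3:Add1,r4:6
  c12: CDB Mul1=6; issue MUL r1<-Mul1  regs: r0:Mul2,r1:Mul1,r2:1,r3:Add1,r4:6
  c13: CDB Add3=-20; stall  regs: r0:Mul2,r1:Mul1,r2:1,r3:Add1,r4:6
  c14: CDB Mul2=180; issue MUL r1<-Mul2  regs: r0:180,r1:Mul2,r2:1,r3:Add1,r4:6
  c15: -  regs: r0:180,r1:Mul2,r2:1,r3:Add1,r4:6
  c16: -  regs: r0:180,r1:Mul2,r2:1,r3:Add1,r4:6
  c17: CDB Add1=186  regs: r0:180,r1:Mul2,r2:1,r3:186,r4:6
  c18: -  regs: r0:180,r1:Mul2,r2:1,r3:186,r4:6
  c19: CDB Mul2=6  regs: r0:180,r1:6,r2:1,r3:186,r4:6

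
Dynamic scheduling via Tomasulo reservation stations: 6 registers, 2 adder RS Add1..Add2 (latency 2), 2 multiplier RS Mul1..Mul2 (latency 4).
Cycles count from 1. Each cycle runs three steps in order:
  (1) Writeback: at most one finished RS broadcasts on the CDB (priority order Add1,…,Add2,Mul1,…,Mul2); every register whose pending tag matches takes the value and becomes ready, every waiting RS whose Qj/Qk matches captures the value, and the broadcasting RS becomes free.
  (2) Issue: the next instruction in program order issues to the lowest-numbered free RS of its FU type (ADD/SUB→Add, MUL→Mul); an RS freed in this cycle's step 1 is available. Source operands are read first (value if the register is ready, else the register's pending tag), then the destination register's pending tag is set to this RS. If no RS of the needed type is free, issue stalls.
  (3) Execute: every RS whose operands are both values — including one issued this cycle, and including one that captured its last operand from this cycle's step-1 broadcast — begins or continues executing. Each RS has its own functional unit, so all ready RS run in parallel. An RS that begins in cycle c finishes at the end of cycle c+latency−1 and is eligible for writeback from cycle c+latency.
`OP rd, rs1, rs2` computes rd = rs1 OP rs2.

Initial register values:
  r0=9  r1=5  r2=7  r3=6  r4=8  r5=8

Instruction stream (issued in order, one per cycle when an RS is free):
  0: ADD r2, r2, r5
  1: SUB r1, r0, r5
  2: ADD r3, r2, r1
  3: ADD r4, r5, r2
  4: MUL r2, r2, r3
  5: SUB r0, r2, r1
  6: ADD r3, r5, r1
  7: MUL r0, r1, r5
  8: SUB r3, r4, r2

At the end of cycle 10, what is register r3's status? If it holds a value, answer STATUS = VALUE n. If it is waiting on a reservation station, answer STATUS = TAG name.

cycle 1: issue ADD r2<-Add1 // r0:9,r1:5,r2:Add1,r3:6,r4:8,r5:8
cycle 2: issue SUB r1<-Add2 // r0:9,r1:Add2,r2:Add1,r3:6,r4:8,r5:8
cycle 3: CDB Add1=15; issue ADD r3<-Add1 // r0:9,r1:Add2,r2:15,r3:Add1,r4:8,r5:8
cycle 4: CDB Add2=1; issue ADD r4<-Add2 // r0:9,r1:1,r2:15,r3:Add1,r4:Add2,r5:8
cycle 5: issue MUL r2<-Mul1 // r0:9,r1:1,r2:Mul1,r3:Add1,r4:Add2,r5:8
cycle 6: CDB Add1=16; issue SUB r0<-Add1 // r0:Add1,r1:1,r2:Mul1,r3:16,r4:Add2,r5:8
cycle 7: CDB Add2=23; issue ADD r3<-Add2 // r0:Add1,r1:1,r2:Mul1,r3:Add2,r4:23,r5:8
cycle 8: issue MUL r0<-Mul2 // r0:Mul2,r1:1,r2:Mul1,r3:Add2,r4:23,r5:8
cycle 9: CDB Add2=9; issue SUB r3<-Add2 // r0:Mul2,r1:1,r2:Mul1,r3:Add2,r4:23,r5:8
cycle 10: CDB Mul1=240 // r0:Mul2,r1:1,r2:240,r3:Add2,r4:23,r5:8

STATUS = TAG Add2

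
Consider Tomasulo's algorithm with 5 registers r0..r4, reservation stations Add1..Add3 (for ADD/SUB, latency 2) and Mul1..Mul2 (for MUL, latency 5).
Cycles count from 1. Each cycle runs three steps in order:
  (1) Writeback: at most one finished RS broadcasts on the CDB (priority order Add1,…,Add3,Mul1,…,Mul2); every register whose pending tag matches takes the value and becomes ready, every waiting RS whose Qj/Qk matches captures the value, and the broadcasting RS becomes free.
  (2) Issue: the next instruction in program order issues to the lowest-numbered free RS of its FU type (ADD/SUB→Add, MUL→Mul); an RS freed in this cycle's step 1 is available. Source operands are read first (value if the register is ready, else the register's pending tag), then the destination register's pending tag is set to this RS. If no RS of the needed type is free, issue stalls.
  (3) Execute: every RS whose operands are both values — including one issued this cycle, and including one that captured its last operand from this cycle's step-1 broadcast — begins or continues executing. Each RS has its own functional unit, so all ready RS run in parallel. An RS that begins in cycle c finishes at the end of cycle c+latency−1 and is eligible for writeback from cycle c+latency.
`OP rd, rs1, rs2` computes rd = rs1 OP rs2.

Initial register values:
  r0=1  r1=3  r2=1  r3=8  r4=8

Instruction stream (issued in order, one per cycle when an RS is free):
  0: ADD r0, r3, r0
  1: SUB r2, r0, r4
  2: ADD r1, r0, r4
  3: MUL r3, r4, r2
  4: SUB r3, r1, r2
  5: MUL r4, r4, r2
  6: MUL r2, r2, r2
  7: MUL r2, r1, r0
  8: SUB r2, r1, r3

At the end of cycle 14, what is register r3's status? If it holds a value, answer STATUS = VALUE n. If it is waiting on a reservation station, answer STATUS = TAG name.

STATUS = VALUE 16

  c1: issue ADD r0<-Add1  regs: r0:Add1,r1:3,r2:1,r3:8,r4:8
  c2: issue SUB r2<-Add2  regs: r0:Add1,r1:3,r2:Add2,r3:8,r4:8
  c3: CDB Add1=9; issue ADD r1<-Add1  regs: r0:9,r1:Add1,r2:Add2,r3:8,r4:8
  c4: issue MUL r3<-Mul1  regs: r0:9,r1:Add1,r2:Add2,r3:Mul1,r4:8
  c5: CDB Add1=17; issue SUB r3<-Add1  regs: r0:9,r1:17,r2:Add2,r3:Add1,r4:8
  c6: CDB Add2=1; issue MUL r4<-Mul2  regs: r0:9,r1:17,r2:1,r3:Add1,r4:Mul2
  c7: stall  regs: r0:9,r1:17,r2:1,r3:Add1,r4:Mul2
  c8: CDB Add1=16; stall  regs: r0:9,r1:17,r2:1,r3:16,r4:Mul2
  c9: stall  regs: r0:9,r1:17,r2:1,r3:16,r4:Mul2
  c10: stall  regs: r0:9,r1:17,r2:1,r3:16,r4:Mul2
  c11: CDB Mul1=8; issue MUL r2<-Mul1  regs: r0:9,r1:17,r2:Mul1,r3:16,r4:Mul2
  c12: CDB Mul2=8; issue MUL r2<-Mul2  regs: r0:9,r1:17,r2:Mul2,r3:16,r4:8
  c13: issue SUB r2<-Add1  regs: r0:9,r1:17,r2:Add1,r3:16,r4:8
  c14: -  regs: r0:9,r1:17,r2:Add1,r3:16,r4:8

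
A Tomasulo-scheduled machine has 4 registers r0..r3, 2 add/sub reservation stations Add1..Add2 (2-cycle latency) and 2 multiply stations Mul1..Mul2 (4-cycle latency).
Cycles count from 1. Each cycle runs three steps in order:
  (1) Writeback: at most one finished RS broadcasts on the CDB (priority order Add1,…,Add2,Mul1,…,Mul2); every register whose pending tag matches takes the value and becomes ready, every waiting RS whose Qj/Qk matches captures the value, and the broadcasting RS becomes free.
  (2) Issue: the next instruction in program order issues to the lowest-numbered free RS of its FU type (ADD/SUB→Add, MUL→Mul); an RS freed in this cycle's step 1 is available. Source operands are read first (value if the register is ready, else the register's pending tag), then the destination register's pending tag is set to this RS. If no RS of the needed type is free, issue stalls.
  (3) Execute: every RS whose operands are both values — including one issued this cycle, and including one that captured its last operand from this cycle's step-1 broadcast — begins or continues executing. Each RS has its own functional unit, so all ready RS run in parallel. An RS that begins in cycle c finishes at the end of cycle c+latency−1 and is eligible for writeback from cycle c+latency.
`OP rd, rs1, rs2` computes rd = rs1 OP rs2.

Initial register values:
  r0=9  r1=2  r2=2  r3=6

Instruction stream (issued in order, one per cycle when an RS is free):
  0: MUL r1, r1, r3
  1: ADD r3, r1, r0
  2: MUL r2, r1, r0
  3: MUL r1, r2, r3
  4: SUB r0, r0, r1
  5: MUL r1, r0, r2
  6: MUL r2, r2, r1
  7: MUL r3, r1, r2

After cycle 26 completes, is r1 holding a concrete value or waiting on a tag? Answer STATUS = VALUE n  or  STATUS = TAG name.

  c1: issue MUL r1<-Mul1  regs: r0:9,r1:Mul1,r2:2,r3:6
  c2: issue ADD r3<-Add1  regs: r0:9,r1:Mul1,r2:2,r3:Add1
  c3: issue MUL r2<-Mul2  regs: r0:9,r1:Mul1,r2:Mul2,r3:Add1
  c4: stall  regs: r0:9,r1:Mul1,r2:Mul2,r3:Add1
  c5: CDB Mul1=12; issue MUL r1<-Mul1  regs: r0:9,r1:Mul1,r2:Mul2,r3:Add1
  c6: issue SUB r0<-Add2  regs: r0:Add2,r1:Mul1,r2:Mul2,r3:Add1
  c7: CDB Add1=21; stall  regs: r0:Add2,r1:Mul1,r2:Mul2,r3:21
  c8: stall  regs: r0:Add2,r1:Mul1,r2:Mul2,r3:21
  c9: CDB Mul2=108; issue MUL r1<-Mul2  regs: r0:Add2,r1:Mul2,r2:108,r3:21
  c10: stall  regs: r0:Add2,r1:Mul2,r2:108,r3:21
  c11: stall  regs: r0:Add2,r1:Mul2,r2:108,r3:21
  c12: stall  regs: r0:Add2,r1:Mul2,r2:108,r3:21
  c13: CDB Mul1=2268; issue MUL r2<-Mul1  regs: r0:Add2,r1:Mul2,r2:Mul1,r3:21
  c14: stall  regs: r0:Add2,r1:Mul2,r2:Mul1,r3:21
  c15: CDB Add2=-2259; stall  regs: r0:-2259,r1:Mul2,r2:Mul1,r3:21
  c16: stall  regs: r0:-2259,r1:Mul2,r2:Mul1,r3:21
  c17: stall  regs: r0:-2259,r1:Mul2,r2:Mul1,r3:21
  c18: stall  regs: r0:-2259,r1:Mul2,r2:Mul1,r3:21
  c19: CDB Mul2=-243972; issue MUL r3<-Mul2  regs: r0:-2259,r1:-243972,r2:Mul1,r3:Mul2
  c20: -  regs: r0:-2259,r1:-243972,r2:Mul1,r3:Mul2
  c21: -  regs: r0:-2259,r1:-243972,r2:Mul1,r3:Mul2
  c22: -  regs: r0:-2259,r1:-243972,r2:Mul1,r3:Mul2
  c23: CDB Mul1=-26348976  regs: r0:-2259,r1:-243972,r2:-26348976,r3:Mul2
  c24: -  regs: r0:-2259,r1:-243972,r2:-26348976,r3:Mul2
  c25: -  regs: r0:-2259,r1:-243972,r2:-26348976,r3:Mul2
  c26: -  regs: r0:-2259,r1:-243972,r2:-26348976,r3:Mul2

STATUS = VALUE -243972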